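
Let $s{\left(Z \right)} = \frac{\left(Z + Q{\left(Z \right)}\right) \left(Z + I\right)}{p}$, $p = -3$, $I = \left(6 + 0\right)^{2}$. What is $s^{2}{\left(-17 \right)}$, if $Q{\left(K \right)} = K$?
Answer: $\frac{417316}{9} \approx 46368.0$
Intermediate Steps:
$I = 36$ ($I = 6^{2} = 36$)
$s{\left(Z \right)} = - \frac{2 Z \left(36 + Z\right)}{3}$ ($s{\left(Z \right)} = \frac{\left(Z + Z\right) \left(Z + 36\right)}{-3} = 2 Z \left(36 + Z\right) \left(- \frac{1}{3}\right) = - \frac{2 Z \left(36 + Z\right)}{3}$)
$s^{2}{\left(-17 \right)} = \left(\frac{2}{3} \left(-17\right) \left(-36 - -17\right)\right)^{2} = \left(\frac{2}{3} \left(-17\right) \left(-36 + 17\right)\right)^{2} = \left(\frac{2}{3} \left(-17\right) \left(-19\right)\right)^{2} = \left(\frac{646}{3}\right)^{2} = \frac{417316}{9}$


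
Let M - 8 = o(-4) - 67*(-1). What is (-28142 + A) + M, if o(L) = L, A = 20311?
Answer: -7760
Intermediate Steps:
M = 71 (M = 8 + (-4 - 67*(-1)) = 8 + (-4 + 67) = 8 + 63 = 71)
(-28142 + A) + M = (-28142 + 20311) + 71 = -7831 + 71 = -7760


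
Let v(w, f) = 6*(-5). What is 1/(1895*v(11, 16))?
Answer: -1/56850 ≈ -1.7590e-5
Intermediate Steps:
v(w, f) = -30
1/(1895*v(11, 16)) = 1/(1895*(-30)) = 1/(-56850) = -1/56850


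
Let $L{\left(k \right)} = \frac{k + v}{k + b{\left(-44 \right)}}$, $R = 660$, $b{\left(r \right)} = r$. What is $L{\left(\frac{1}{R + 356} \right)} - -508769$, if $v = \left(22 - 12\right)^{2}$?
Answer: $\frac{2527044334}{4967} \approx 5.0877 \cdot 10^{5}$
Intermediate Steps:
$v = 100$ ($v = 10^{2} = 100$)
$L{\left(k \right)} = \frac{100 + k}{-44 + k}$ ($L{\left(k \right)} = \frac{k + 100}{k - 44} = \frac{100 + k}{-44 + k}$)
$L{\left(\frac{1}{R + 356} \right)} - -508769 = \frac{100 + \frac{1}{660 + 356}}{-44 + \frac{1}{660 + 356}} - -508769 = \frac{100 + \frac{1}{1016}}{-44 + \frac{1}{1016}} + 508769 = \frac{1}{- \frac{44703}{1016}} \cdot \frac{101601}{1016} + 508769 = \left(- \frac{1016}{44703}\right) \frac{101601}{1016} + 508769 = - \frac{11289}{4967} + 508769 = \frac{2527044334}{4967}$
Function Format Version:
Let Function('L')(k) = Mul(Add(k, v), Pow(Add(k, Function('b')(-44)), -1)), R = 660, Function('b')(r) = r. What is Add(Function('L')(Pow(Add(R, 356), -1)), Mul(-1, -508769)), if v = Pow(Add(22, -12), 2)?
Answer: Rational(2527044334, 4967) ≈ 5.0877e+5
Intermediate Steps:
v = 100 (v = Pow(10, 2) = 100)
Function('L')(k) = Mul(Pow(Add(-44, k), -1), Add(100, k)) (Function('L')(k) = Mul(Add(k, 100), Pow(Add(k, -44), -1)) = Mul(Add(100, k), Pow(Add(-44, k), -1)) = Mul(Pow(Add(-44, k), -1), Add(100, k)))
Add(Function('L')(Pow(Add(R, 356), -1)), Mul(-1, -508769)) = Add(Mul(Pow(Add(-44, Pow(Add(660, 356), -1)), -1), Add(100, Pow(Add(660, 356), -1))), Mul(-1, -508769)) = Add(Mul(Pow(Add(-44, Pow(1016, -1)), -1), Add(100, Pow(1016, -1))), 508769) = Add(Mul(Pow(Add(-44, Rational(1, 1016)), -1), Add(100, Rational(1, 1016))), 508769) = Add(Mul(Pow(Rational(-44703, 1016), -1), Rational(101601, 1016)), 508769) = Add(Mul(Rational(-1016, 44703), Rational(101601, 1016)), 508769) = Add(Rational(-11289, 4967), 508769) = Rational(2527044334, 4967)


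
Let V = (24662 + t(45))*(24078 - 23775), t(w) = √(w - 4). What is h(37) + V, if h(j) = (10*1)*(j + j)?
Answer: 7473326 + 303*√41 ≈ 7.4753e+6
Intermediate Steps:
t(w) = √(-4 + w)
h(j) = 20*j (h(j) = 10*(2*j) = 20*j)
V = 7472586 + 303*√41 (V = (24662 + √(-4 + 45))*(24078 - 23775) = (24662 + √41)*303 = 7472586 + 303*√41 ≈ 7.4745e+6)
h(37) + V = 20*37 + (7472586 + 303*√41) = 740 + (7472586 + 303*√41) = 7473326 + 303*√41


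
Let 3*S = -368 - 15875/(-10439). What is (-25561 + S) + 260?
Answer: -796177094/31317 ≈ -25423.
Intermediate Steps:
S = -3825677/31317 (S = (-368 - 15875/(-10439))/3 = (-368 - 15875*(-1)/10439)/3 = (-368 - 1*(-15875/10439))/3 = (-368 + 15875/10439)/3 = (⅓)*(-3825677/10439) = -3825677/31317 ≈ -122.16)
(-25561 + S) + 260 = (-25561 - 3825677/31317) + 260 = -804319514/31317 + 260 = -796177094/31317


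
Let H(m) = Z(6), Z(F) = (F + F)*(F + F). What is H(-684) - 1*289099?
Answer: -288955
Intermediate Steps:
Z(F) = 4*F**2 (Z(F) = (2*F)*(2*F) = 4*F**2)
H(m) = 144 (H(m) = 4*6**2 = 4*36 = 144)
H(-684) - 1*289099 = 144 - 1*289099 = 144 - 289099 = -288955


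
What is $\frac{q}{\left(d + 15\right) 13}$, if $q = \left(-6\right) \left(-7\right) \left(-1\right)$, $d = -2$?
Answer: $- \frac{42}{169} \approx -0.24852$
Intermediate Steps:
$q = -42$ ($q = 42 \left(-1\right) = -42$)
$\frac{q}{\left(d + 15\right) 13} = - \frac{42}{\left(-2 + 15\right) 13} = - \frac{42}{13 \cdot 13} = - \frac{42}{169}$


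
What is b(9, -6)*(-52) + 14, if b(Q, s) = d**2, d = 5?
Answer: -1286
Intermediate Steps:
b(Q, s) = 25 (b(Q, s) = 5**2 = 25)
b(9, -6)*(-52) + 14 = 25*(-52) + 14 = -1300 + 14 = -1286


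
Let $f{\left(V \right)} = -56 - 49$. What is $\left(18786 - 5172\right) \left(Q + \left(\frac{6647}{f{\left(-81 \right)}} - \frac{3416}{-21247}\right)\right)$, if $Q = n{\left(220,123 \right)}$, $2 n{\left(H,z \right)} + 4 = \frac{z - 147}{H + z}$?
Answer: $- \frac{32333669361118}{36438605} \approx -8.8735 \cdot 10^{5}$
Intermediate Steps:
$f{\left(V \right)} = -105$
$n{\left(H,z \right)} = -2 + \frac{-147 + z}{2 \left(H + z\right)}$ ($n{\left(H,z \right)} = -2 + \frac{\left(z - 147\right) \frac{1}{H + z}}{2} = -2 + \frac{\left(-147 + z\right) \frac{1}{H + z}}{2} = -2 + \frac{\frac{1}{H + z} \left(-147 + z\right)}{2} = -2 + \frac{-147 + z}{2 \left(H + z\right)}$)
$Q = - \frac{698}{343}$ ($Q = \frac{-147 - 880 - 369}{2 \left(220 + 123\right)} = \frac{-147 - 880 - 369}{2 \cdot 343} = \frac{1}{2} \cdot \frac{1}{343} \left(-1396\right) = - \frac{698}{343} \approx -2.035$)
$\left(18786 - 5172\right) \left(Q + \left(\frac{6647}{f{\left(-81 \right)}} - \frac{3416}{-21247}\right)\right) = \left(18786 - 5172\right) \left(- \frac{698}{343} + \left(\frac{6647}{-105} - \frac{3416}{-21247}\right)\right) = 13614 \left(- \frac{698}{343} + \left(6647 \left(- \frac{1}{105}\right) - - \frac{3416}{21247}\right)\right) = 13614 \left(- \frac{698}{343} + \left(- \frac{6647}{105} + \frac{3416}{21247}\right)\right) = 13614 \left(- \frac{698}{343} - \frac{140870129}{2230935}\right) = 13614 \left(- \frac{7125092411}{109315815}\right) = - \frac{32333669361118}{36438605}$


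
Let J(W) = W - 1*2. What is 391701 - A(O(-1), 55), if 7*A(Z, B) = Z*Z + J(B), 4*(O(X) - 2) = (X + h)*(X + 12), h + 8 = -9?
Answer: 10958391/28 ≈ 3.9137e+5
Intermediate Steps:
h = -17 (h = -8 - 9 = -17)
J(W) = -2 + W (J(W) = W - 2 = -2 + W)
O(X) = 2 + (-17 + X)*(12 + X)/4 (O(X) = 2 + ((X - 17)*(X + 12))/4 = 2 + ((-17 + X)*(12 + X))/4 = 2 + (-17 + X)*(12 + X)/4)
A(Z, B) = -2/7 + B/7 + Z²/7 (A(Z, B) = (Z*Z + (-2 + B))/7 = (Z² + (-2 + B))/7 = (-2 + B + Z²)/7 = -2/7 + B/7 + Z²/7)
391701 - A(O(-1), 55) = 391701 - (-2/7 + (⅐)*55 + (-49 - 5/4*(-1) + (¼)*(-1)²)²/7) = 391701 - (-2/7 + 55/7 + (-49 + 5/4 + (¼)*1)²/7) = 391701 - (-2/7 + 55/7 + (-49 + 5/4 + ¼)²/7) = 391701 - (-2/7 + 55/7 + (-95/2)²/7) = 391701 - (-2/7 + 55/7 + (⅐)*(9025/4)) = 391701 - (-2/7 + 55/7 + 9025/28) = 391701 - 1*9237/28 = 391701 - 9237/28 = 10958391/28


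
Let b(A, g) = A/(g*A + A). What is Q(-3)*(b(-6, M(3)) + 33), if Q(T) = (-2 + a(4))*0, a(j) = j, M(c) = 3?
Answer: 0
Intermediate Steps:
b(A, g) = A/(A + A*g) (b(A, g) = A/(A*g + A) = A/(A + A*g))
Q(T) = 0 (Q(T) = (-2 + 4)*0 = 2*0 = 0)
Q(-3)*(b(-6, M(3)) + 33) = 0*(1/(1 + 3) + 33) = 0*(1/4 + 33) = 0*(¼ + 33) = 0*(133/4) = 0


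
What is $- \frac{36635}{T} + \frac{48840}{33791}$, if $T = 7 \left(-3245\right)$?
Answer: $\frac{469466777}{153512513} \approx 3.0582$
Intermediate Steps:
$T = -22715$
$- \frac{36635}{T} + \frac{48840}{33791} = - \frac{36635}{-22715} + \frac{48840}{33791} = \left(-36635\right) \left(- \frac{1}{22715}\right) + 48840 \cdot \frac{1}{33791} = \frac{7327}{4543} + \frac{48840}{33791} = \frac{469466777}{153512513}$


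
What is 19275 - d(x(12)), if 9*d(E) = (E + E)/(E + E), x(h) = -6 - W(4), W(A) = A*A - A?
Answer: 173474/9 ≈ 19275.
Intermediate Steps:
W(A) = A² - A
x(h) = -18 (x(h) = -6 - 4*(-1 + 4) = -6 - 4*3 = -6 - 1*12 = -6 - 12 = -18)
d(E) = ⅑ (d(E) = ((E + E)/(E + E))/9 = ((2*E)/((2*E)))/9 = ((2*E)*(1/(2*E)))/9 = (⅑)*1 = ⅑)
19275 - d(x(12)) = 19275 - 1*⅑ = 19275 - ⅑ = 173474/9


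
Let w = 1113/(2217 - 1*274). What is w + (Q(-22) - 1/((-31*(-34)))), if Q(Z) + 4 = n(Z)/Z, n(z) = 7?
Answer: -42196773/11263571 ≈ -3.7463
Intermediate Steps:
Q(Z) = -4 + 7/Z
w = 1113/1943 (w = 1113/(2217 - 274) = 1113/1943 ≈ 0.57283)
w + (Q(-22) - 1/((-31*(-34)))) = 1113/1943 + ((-4 + 7/(-22)) - 1/((-31*(-34)))) = 1113/1943 + ((-4 + 7*(-1/22)) - 1/1054) = 1113/1943 + ((-4 - 7/22) - 1*1/1054) = 1113/1943 + (-95/22 - 1/1054) = 1113/1943 - 25038/5797 = -42196773/11263571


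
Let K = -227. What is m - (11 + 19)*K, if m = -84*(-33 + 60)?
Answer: 4542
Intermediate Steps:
m = -2268 (m = -84*27 = -2268)
m - (11 + 19)*K = -2268 - (11 + 19)*(-227) = -2268 - 30*(-227) = -2268 - 1*(-6810) = -2268 + 6810 = 4542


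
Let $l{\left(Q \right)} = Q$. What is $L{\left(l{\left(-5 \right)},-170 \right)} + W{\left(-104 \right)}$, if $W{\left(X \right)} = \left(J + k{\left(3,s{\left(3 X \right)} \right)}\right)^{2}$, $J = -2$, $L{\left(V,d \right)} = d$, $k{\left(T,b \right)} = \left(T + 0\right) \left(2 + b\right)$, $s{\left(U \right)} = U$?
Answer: $868454$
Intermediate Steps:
$k{\left(T,b \right)} = T \left(2 + b\right)$
$W{\left(X \right)} = \left(4 + 9 X\right)^{2}$ ($W{\left(X \right)} = \left(-2 + 3 \left(2 + 3 X\right)\right)^{2} = \left(-2 + \left(6 + 9 X\right)\right)^{2} = \left(4 + 9 X\right)^{2}$)
$L{\left(l{\left(-5 \right)},-170 \right)} + W{\left(-104 \right)} = -170 + \left(4 + 9 \left(-104\right)\right)^{2} = -170 + \left(4 - 936\right)^{2} = -170 + \left(-932\right)^{2} = -170 + 868624 = 868454$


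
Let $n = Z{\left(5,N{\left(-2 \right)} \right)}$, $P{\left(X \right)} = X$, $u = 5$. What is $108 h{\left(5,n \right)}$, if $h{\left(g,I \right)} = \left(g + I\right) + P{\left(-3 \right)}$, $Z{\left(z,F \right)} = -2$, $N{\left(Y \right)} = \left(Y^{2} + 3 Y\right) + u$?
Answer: $0$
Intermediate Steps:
$N{\left(Y \right)} = 5 + Y^{2} + 3 Y$ ($N{\left(Y \right)} = \left(Y^{2} + 3 Y\right) + 5 = 5 + Y^{2} + 3 Y$)
$n = -2$
$h{\left(g,I \right)} = -3 + I + g$ ($h{\left(g,I \right)} = \left(g + I\right) - 3 = \left(I + g\right) - 3 = -3 + I + g$)
$108 h{\left(5,n \right)} = 108 \left(-3 - 2 + 5\right) = 108 \cdot 0 = 0$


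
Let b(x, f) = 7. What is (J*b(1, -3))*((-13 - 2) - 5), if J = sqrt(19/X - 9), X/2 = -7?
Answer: -10*I*sqrt(2030) ≈ -450.56*I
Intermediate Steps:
X = -14 (X = 2*(-7) = -14)
J = I*sqrt(2030)/14 (J = sqrt(19/(-14) - 9) = sqrt(19*(-1/14) - 9) = sqrt(-19/14 - 9) = sqrt(-145/14) = I*sqrt(2030)/14 ≈ 3.2183*I)
(J*b(1, -3))*((-13 - 2) - 5) = ((I*sqrt(2030)/14)*7)*((-13 - 2) - 5) = (I*sqrt(2030)/2)*(-15 - 5) = (I*sqrt(2030)/2)*(-20) = -10*I*sqrt(2030)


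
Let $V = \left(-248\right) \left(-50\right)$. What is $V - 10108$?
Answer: $2292$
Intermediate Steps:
$V = 12400$
$V - 10108 = 12400 - 10108 = 2292$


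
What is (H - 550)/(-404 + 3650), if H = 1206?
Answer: 328/1623 ≈ 0.20209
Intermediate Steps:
(H - 550)/(-404 + 3650) = (1206 - 550)/(-404 + 3650) = 656/3246 = 656*(1/3246) = 328/1623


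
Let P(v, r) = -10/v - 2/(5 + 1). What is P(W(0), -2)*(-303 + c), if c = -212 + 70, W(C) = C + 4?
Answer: 7565/6 ≈ 1260.8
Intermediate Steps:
W(C) = 4 + C
c = -142
P(v, r) = -⅓ - 10/v (P(v, r) = -10/v - 2/6 = -10/v - 2*⅙ = -10/v - ⅓ = -⅓ - 10/v)
P(W(0), -2)*(-303 + c) = ((-30 - (4 + 0))/(3*(4 + 0)))*(-303 - 142) = ((⅓)*(-30 - 1*4)/4)*(-445) = ((⅓)*(¼)*(-30 - 4))*(-445) = ((⅓)*(¼)*(-34))*(-445) = -17/6*(-445) = 7565/6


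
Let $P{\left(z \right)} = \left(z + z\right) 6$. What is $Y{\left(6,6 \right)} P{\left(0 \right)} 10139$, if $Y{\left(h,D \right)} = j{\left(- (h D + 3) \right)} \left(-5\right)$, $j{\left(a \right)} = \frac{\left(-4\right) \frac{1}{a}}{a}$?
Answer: $0$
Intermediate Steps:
$j{\left(a \right)} = - \frac{4}{a^{2}}$
$Y{\left(h,D \right)} = \frac{20}{\left(-3 - D h\right)^{2}}$ ($Y{\left(h,D \right)} = - \frac{4}{\left(h D + 3\right)^{2}} \left(-5\right) = - \frac{4}{\left(D h + 3\right)^{2}} \left(-5\right) = - \frac{4}{\left(3 + D h\right)^{2}} \left(-5\right) = - \frac{4}{\left(-3 - D h\right)^{2}} \left(-5\right) = \frac{20}{\left(-3 - D h\right)^{2}}$)
$P{\left(z \right)} = 12 z$ ($P{\left(z \right)} = 2 z 6 = 12 z$)
$Y{\left(6,6 \right)} P{\left(0 \right)} 10139 = \frac{20}{\left(3 + 6 \cdot 6\right)^{2}} \cdot 12 \cdot 0 \cdot 10139 = \frac{20}{\left(3 + 36\right)^{2}} \cdot 0 \cdot 10139 = \frac{20}{1521} \cdot 0 \cdot 10139 = 0 \cdot 10139 = 0$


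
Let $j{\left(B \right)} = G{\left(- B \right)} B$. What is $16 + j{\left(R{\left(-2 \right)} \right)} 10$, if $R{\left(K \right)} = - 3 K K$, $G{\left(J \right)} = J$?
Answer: $-1424$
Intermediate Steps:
$R{\left(K \right)} = - 3 K^{2}$
$j{\left(B \right)} = - B^{2}$ ($j{\left(B \right)} = - B B = - B^{2}$)
$16 + j{\left(R{\left(-2 \right)} \right)} 10 = 16 + - \left(- 3 \left(-2\right)^{2}\right)^{2} \cdot 10 = 16 + - \left(\left(-3\right) 4\right)^{2} \cdot 10 = 16 + - \left(-12\right)^{2} \cdot 10 = 16 + \left(-1\right) 144 \cdot 10 = 16 - 1440 = -1424$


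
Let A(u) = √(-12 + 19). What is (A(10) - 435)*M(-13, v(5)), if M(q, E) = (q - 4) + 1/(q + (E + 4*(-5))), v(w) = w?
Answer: 207495/28 - 477*√7/28 ≈ 7365.5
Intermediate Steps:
M(q, E) = -4 + q + 1/(-20 + E + q) (M(q, E) = (-4 + q) + 1/(q + (E - 20)) = (-4 + q) + 1/(q + (-20 + E)) = (-4 + q) + 1/(-20 + E + q) = -4 + q + 1/(-20 + E + q))
A(u) = √7
(A(10) - 435)*M(-13, v(5)) = (√7 - 435)*((81 + (-13)² - 24*(-13) - 4*5 + 5*(-13))/(-20 + 5 - 13)) = (-435 + √7)*((81 + 169 + 312 - 20 - 65)/(-28)) = (-435 + √7)*(-1/28*477) = (-435 + √7)*(-477/28) = 207495/28 - 477*√7/28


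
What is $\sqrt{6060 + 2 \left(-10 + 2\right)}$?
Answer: $2 \sqrt{1511} \approx 77.743$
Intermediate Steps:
$\sqrt{6060 + 2 \left(-10 + 2\right)} = \sqrt{6060 + 2 \left(-8\right)} = \sqrt{6060 - 16} = \sqrt{6044} = 2 \sqrt{1511}$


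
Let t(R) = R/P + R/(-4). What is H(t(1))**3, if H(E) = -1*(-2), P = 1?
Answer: 8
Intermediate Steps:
t(R) = 3*R/4 (t(R) = R/1 + R/(-4) = R*1 + R*(-1/4) = R - R/4 = 3*R/4)
H(E) = 2
H(t(1))**3 = 2**3 = 8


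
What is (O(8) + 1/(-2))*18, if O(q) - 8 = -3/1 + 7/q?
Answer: 387/4 ≈ 96.750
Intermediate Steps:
O(q) = 5 + 7/q (O(q) = 8 + (-3/1 + 7/q) = 8 + (-3*1 + 7/q) = 8 + (-3 + 7/q) = 5 + 7/q)
(O(8) + 1/(-2))*18 = ((5 + 7/8) + 1/(-2))*18 = ((5 + 7*(⅛)) - ½)*18 = ((5 + 7/8) - ½)*18 = (47/8 - ½)*18 = (43/8)*18 = 387/4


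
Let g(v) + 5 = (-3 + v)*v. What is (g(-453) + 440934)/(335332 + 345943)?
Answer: 647497/681275 ≈ 0.95042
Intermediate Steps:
g(v) = -5 + v*(-3 + v) (g(v) = -5 + (-3 + v)*v = -5 + v*(-3 + v))
(g(-453) + 440934)/(335332 + 345943) = ((-5 + (-453)² - 3*(-453)) + 440934)/(335332 + 345943) = ((-5 + 205209 + 1359) + 440934)/681275 = (206563 + 440934)*(1/681275) = 647497*(1/681275) = 647497/681275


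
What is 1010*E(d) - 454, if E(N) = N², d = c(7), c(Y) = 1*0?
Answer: -454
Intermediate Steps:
c(Y) = 0
d = 0
1010*E(d) - 454 = 1010*0² - 454 = 1010*0 - 454 = 0 - 454 = -454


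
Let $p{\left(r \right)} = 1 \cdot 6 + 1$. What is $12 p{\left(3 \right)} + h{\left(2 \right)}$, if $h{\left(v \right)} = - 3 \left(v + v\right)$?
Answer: $72$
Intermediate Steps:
$h{\left(v \right)} = - 6 v$ ($h{\left(v \right)} = - 3 \cdot 2 v = - 6 v$)
$p{\left(r \right)} = 7$ ($p{\left(r \right)} = 6 + 1 = 7$)
$12 p{\left(3 \right)} + h{\left(2 \right)} = 12 \cdot 7 - 12 = 84 - 12 = 72$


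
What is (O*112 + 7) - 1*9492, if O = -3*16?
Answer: -14861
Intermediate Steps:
O = -48
(O*112 + 7) - 1*9492 = (-48*112 + 7) - 1*9492 = (-5376 + 7) - 9492 = -5369 - 9492 = -14861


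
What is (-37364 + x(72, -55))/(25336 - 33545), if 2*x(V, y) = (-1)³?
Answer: 74729/16418 ≈ 4.5517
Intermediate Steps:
x(V, y) = -½ (x(V, y) = (½)*(-1)³ = (½)*(-1) = -½)
(-37364 + x(72, -55))/(25336 - 33545) = (-37364 - ½)/(25336 - 33545) = -74729/2/(-8209) = -74729/2*(-1/8209) = 74729/16418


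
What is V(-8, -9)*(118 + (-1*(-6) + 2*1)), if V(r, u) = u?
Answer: -1134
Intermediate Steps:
V(-8, -9)*(118 + (-1*(-6) + 2*1)) = -9*(118 + (-1*(-6) + 2*1)) = -9*(118 + (6 + 2)) = -9*(118 + 8) = -9*126 = -1134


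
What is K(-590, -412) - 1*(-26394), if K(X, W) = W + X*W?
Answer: 269062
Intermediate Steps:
K(X, W) = W + W*X
K(-590, -412) - 1*(-26394) = -412*(1 - 590) - 1*(-26394) = -412*(-589) + 26394 = 242668 + 26394 = 269062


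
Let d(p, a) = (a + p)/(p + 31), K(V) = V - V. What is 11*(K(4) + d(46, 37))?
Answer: 83/7 ≈ 11.857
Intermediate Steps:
K(V) = 0
d(p, a) = (a + p)/(31 + p)
11*(K(4) + d(46, 37)) = 11*(0 + (37 + 46)/(31 + 46)) = 11*(0 + 83/77) = 11*(83/77) = 83/7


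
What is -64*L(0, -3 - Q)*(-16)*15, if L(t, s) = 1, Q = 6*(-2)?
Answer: 15360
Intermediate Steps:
Q = -12
-64*L(0, -3 - Q)*(-16)*15 = -64*(-16)*15 = 1024*15 = 15360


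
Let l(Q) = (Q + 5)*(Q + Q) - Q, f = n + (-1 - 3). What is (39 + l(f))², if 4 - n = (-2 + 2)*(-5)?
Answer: 1521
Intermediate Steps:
n = 4 (n = 4 - (-2 + 2)*(-5) = 4 - 0*(-5) = 4 - 1*0 = 4 + 0 = 4)
f = 0 (f = 4 + (-1 - 3) = 4 - 4 = 0)
l(Q) = -Q + 2*Q*(5 + Q) (l(Q) = (5 + Q)*(2*Q) - Q = 2*Q*(5 + Q) - Q = -Q + 2*Q*(5 + Q))
(39 + l(f))² = (39 + 0*(9 + 2*0))² = (39 + 0*(9 + 0))² = (39 + 0*9)² = (39 + 0)² = 39² = 1521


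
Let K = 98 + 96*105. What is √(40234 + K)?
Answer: 2*√12603 ≈ 224.53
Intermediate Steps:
K = 10178 (K = 98 + 10080 = 10178)
√(40234 + K) = √(40234 + 10178) = √50412 = 2*√12603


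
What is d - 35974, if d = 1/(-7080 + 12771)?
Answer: -204728033/5691 ≈ -35974.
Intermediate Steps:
d = 1/5691 ≈ 0.00017572
d - 35974 = 1/5691 - 35974 = -204728033/5691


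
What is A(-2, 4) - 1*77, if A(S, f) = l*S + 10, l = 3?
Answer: -73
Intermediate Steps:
A(S, f) = 10 + 3*S (A(S, f) = 3*S + 10 = 10 + 3*S)
A(-2, 4) - 1*77 = (10 + 3*(-2)) - 1*77 = (10 - 6) - 77 = 4 - 77 = -73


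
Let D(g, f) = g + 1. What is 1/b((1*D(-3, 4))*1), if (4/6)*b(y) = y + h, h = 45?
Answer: 2/129 ≈ 0.015504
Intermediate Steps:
D(g, f) = 1 + g
b(y) = 135/2 + 3*y/2 (b(y) = 3*(y + 45)/2 = 3*(45 + y)/2 = 135/2 + 3*y/2)
1/b((1*D(-3, 4))*1) = 1/(135/2 + 3*((1*(1 - 3))*1)/2) = 1/(135/2 + 3*((1*(-2))*1)/2) = 1/(135/2 + 3*(-2*1)/2) = 1/(135/2 + (3/2)*(-2)) = 1/(135/2 - 3) = 1/(129/2) = 2/129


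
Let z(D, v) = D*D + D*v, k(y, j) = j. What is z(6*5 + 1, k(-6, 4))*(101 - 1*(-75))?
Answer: 190960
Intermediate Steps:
z(D, v) = D**2 + D*v
z(6*5 + 1, k(-6, 4))*(101 - 1*(-75)) = ((6*5 + 1)*((6*5 + 1) + 4))*(101 - 1*(-75)) = ((30 + 1)*((30 + 1) + 4))*(101 + 75) = (31*(31 + 4))*176 = (31*35)*176 = 1085*176 = 190960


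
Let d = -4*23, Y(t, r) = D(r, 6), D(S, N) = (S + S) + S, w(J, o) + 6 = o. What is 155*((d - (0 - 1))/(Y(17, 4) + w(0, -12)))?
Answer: 14105/6 ≈ 2350.8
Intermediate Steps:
w(J, o) = -6 + o
D(S, N) = 3*S (D(S, N) = 2*S + S = 3*S)
Y(t, r) = 3*r
d = -92
155*((d - (0 - 1))/(Y(17, 4) + w(0, -12))) = 155*((-92 - (0 - 1))/(3*4 + (-6 - 12))) = 155*((-92 - 1*(-1))/(12 - 18)) = 155*((-92 + 1)/(-6)) = 155*(-91*(-⅙)) = 155*(91/6) = 14105/6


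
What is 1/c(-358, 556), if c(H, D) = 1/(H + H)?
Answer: -716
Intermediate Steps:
c(H, D) = 1/(2*H)
1/c(-358, 556) = 1/((½)/(-358)) = 1/((½)*(-1/358)) = 1/(-1/716) = -716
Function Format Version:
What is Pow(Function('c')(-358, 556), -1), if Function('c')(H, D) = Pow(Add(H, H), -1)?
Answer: -716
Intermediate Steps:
Function('c')(H, D) = Mul(Rational(1, 2), Pow(H, -1)) (Function('c')(H, D) = Pow(Mul(2, H), -1) = Mul(Rational(1, 2), Pow(H, -1)))
Pow(Function('c')(-358, 556), -1) = Pow(Mul(Rational(1, 2), Pow(-358, -1)), -1) = Pow(Mul(Rational(1, 2), Rational(-1, 358)), -1) = Pow(Rational(-1, 716), -1) = -716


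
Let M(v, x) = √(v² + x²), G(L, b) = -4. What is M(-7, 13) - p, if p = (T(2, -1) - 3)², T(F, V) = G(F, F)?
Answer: -49 + √218 ≈ -34.235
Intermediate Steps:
T(F, V) = -4
p = 49 (p = (-4 - 3)² = (-7)² = 49)
M(-7, 13) - p = √((-7)² + 13²) - 1*49 = √(49 + 169) - 49 = √218 - 49 = -49 + √218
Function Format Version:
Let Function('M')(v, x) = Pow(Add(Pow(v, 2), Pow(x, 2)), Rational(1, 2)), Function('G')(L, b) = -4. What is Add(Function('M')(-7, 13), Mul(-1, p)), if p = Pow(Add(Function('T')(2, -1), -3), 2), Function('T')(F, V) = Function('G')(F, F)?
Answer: Add(-49, Pow(218, Rational(1, 2))) ≈ -34.235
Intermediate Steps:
Function('T')(F, V) = -4
p = 49 (p = Pow(Add(-4, -3), 2) = Pow(-7, 2) = 49)
Add(Function('M')(-7, 13), Mul(-1, p)) = Add(Pow(Add(Pow(-7, 2), Pow(13, 2)), Rational(1, 2)), Mul(-1, 49)) = Add(Pow(Add(49, 169), Rational(1, 2)), -49) = Add(Pow(218, Rational(1, 2)), -49) = Add(-49, Pow(218, Rational(1, 2)))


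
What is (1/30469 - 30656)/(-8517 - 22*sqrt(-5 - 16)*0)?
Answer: 934057663/259504473 ≈ 3.5994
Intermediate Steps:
(1/30469 - 30656)/(-8517 - 22*sqrt(-5 - 16)*0) = (1/30469 - 30656)/(-8517 - 22*I*sqrt(21)*0) = -934057663/(30469*(-8517 - 22*I*sqrt(21)*0)) = -934057663/(30469*(-8517 + 0)) = -934057663/30469/(-8517) = -934057663/30469*(-1/8517) = 934057663/259504473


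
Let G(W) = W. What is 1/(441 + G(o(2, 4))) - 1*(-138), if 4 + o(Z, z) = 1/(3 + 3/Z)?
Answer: 543039/3935 ≈ 138.00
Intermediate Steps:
o(Z, z) = -4 + 1/(3 + 3/Z)
1/(441 + G(o(2, 4))) - 1*(-138) = 1/(441 + (-12 - 11*2)/(3*(1 + 2))) - 1*(-138) = 1/(441 + (1/3)*(-12 - 22)/3) + 138 = 1/(441 + (1/3)*(1/3)*(-34)) + 138 = 1/(441 - 34/9) + 138 = 1/(3935/9) + 138 = 9/3935 + 138 = 543039/3935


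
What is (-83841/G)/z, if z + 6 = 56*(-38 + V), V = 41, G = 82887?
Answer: -27947/4475898 ≈ -0.0062439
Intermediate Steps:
z = 162 (z = -6 + 56*(-38 + 41) = -6 + 56*3 = -6 + 168 = 162)
(-83841/G)/z = -83841/82887/162 = -83841*1/82887*(1/162) = -27947/27629*1/162 = -27947/4475898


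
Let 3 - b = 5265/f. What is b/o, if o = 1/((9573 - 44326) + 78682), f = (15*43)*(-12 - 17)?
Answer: 179757468/1247 ≈ 1.4415e+5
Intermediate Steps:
f = -18705 (f = 645*(-29) = -18705)
o = 1/43929 (o = 1/(-34753 + 78682) = 1/43929 ≈ 2.2764e-5)
b = 4092/1247 (b = 3 - 5265/(-18705) = 3 - 5265*(-1)/18705 = 3 - 1*(-351/1247) = 3 + 351/1247 = 4092/1247 ≈ 3.2815)
b/o = 4092/(1247*(1/43929)) = (4092/1247)*43929 = 179757468/1247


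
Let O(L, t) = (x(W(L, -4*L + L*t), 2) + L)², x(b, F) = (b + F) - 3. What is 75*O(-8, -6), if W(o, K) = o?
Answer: 21675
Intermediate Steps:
x(b, F) = -3 + F + b (x(b, F) = (F + b) - 3 = -3 + F + b)
O(L, t) = (-1 + 2*L)² (O(L, t) = ((-3 + 2 + L) + L)² = ((-1 + L) + L)² = (-1 + 2*L)²)
75*O(-8, -6) = 75*(-1 + 2*(-8))² = 75*(-1 - 16)² = 75*(-17)² = 75*289 = 21675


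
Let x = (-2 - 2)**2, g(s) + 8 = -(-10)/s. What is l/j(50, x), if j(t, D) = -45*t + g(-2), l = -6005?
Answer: 6005/2263 ≈ 2.6536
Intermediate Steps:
g(s) = -8 + 10/s (g(s) = -8 - (-10)/s = -8 + 10/s)
x = 16 (x = (-4)**2 = 16)
j(t, D) = -13 - 45*t (j(t, D) = -45*t + (-8 + 10/(-2)) = -45*t + (-8 + 10*(-1/2)) = -45*t + (-8 - 5) = -45*t - 13 = -13 - 45*t)
l/j(50, x) = -6005/(-13 - 45*50) = -6005/(-13 - 2250) = -6005/(-2263) = -6005*(-1/2263) = 6005/2263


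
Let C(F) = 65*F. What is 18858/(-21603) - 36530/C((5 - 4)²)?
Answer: -4053248/7201 ≈ -562.87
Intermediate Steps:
18858/(-21603) - 36530/C((5 - 4)²) = 18858/(-21603) - 36530*1/(65*(5 - 4)²) = 18858*(-1/21603) - 36530/(65*1²) = -6286/7201 - 36530/(65*1) = -6286/7201 - 36530/65 = -6286/7201 - 36530*1/65 = -6286/7201 - 562 = -4053248/7201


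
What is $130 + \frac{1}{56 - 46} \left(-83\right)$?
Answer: $\frac{1217}{10} \approx 121.7$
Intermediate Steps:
$130 + \frac{1}{56 - 46} \left(-83\right) = 130 + \frac{1}{10} \left(-83\right) = 130 - \frac{83}{10} = \frac{1217}{10}$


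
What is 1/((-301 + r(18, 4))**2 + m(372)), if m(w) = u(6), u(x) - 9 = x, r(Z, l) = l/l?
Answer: 1/90015 ≈ 1.1109e-5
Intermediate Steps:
r(Z, l) = 1
u(x) = 9 + x
m(w) = 15 (m(w) = 9 + 6 = 15)
1/((-301 + r(18, 4))**2 + m(372)) = 1/((-301 + 1)**2 + 15) = 1/((-300)**2 + 15) = 1/(90000 + 15) = 1/90015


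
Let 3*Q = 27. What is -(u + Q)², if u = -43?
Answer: -1156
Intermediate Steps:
Q = 9 (Q = (⅓)*27 = 9)
-(u + Q)² = -(-43 + 9)² = -1*(-34)² = -1*1156 = -1156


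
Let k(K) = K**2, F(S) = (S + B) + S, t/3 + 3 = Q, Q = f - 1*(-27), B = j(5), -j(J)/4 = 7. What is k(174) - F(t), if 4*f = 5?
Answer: 60305/2 ≈ 30153.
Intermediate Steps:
j(J) = -28 (j(J) = -4*7 = -28)
f = 5/4 (f = (1/4)*5 = 5/4 ≈ 1.2500)
B = -28
Q = 113/4 (Q = 5/4 - 1*(-27) = 5/4 + 27 = 113/4 ≈ 28.250)
t = 303/4 (t = -9 + 3*(113/4) = -9 + 339/4 = 303/4 ≈ 75.750)
F(S) = -28 + 2*S (F(S) = (S - 28) + S = (-28 + S) + S = -28 + 2*S)
k(174) - F(t) = 174**2 - (-28 + 2*(303/4)) = 30276 - (-28 + 303/2) = 30276 - 1*247/2 = 30276 - 247/2 = 60305/2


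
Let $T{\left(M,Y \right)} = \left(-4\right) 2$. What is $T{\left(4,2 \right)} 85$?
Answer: $-680$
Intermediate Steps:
$T{\left(M,Y \right)} = -8$
$T{\left(4,2 \right)} 85 = \left(-8\right) 85 = -680$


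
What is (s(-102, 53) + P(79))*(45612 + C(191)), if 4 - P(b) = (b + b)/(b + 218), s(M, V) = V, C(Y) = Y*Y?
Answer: 125161973/27 ≈ 4.6356e+6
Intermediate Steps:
C(Y) = Y²
P(b) = 4 - 2*b/(218 + b) (P(b) = 4 - (b + b)/(b + 218) = 4 - 2*b/(218 + b))
(s(-102, 53) + P(79))*(45612 + C(191)) = (53 + 2*(436 + 79)/(218 + 79))*(45612 + 191²) = (53 + 2*515/297)*(45612 + 36481) = (53 + 2*(1/297)*515)*82093 = (53 + 1030/297)*82093 = (16771/297)*82093 = 125161973/27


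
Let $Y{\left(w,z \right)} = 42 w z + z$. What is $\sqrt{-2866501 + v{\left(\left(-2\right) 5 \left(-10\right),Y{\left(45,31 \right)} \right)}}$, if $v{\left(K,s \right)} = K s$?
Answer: $\sqrt{2995599} \approx 1730.8$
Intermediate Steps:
$Y{\left(w,z \right)} = z + 42 w z$ ($Y{\left(w,z \right)} = 42 w z + z = z + 42 w z$)
$\sqrt{-2866501 + v{\left(\left(-2\right) 5 \left(-10\right),Y{\left(45,31 \right)} \right)}} = \sqrt{-2866501 + \left(-2\right) 5 \left(-10\right) 31 \left(1 + 42 \cdot 45\right)} = \sqrt{-2866501 + \left(-10\right) \left(-10\right) 31 \left(1 + 1890\right)} = \sqrt{-2866501 + 100 \cdot 31 \cdot 1891} = \sqrt{-2866501 + 100 \cdot 58621} = \sqrt{-2866501 + 5862100} = \sqrt{2995599}$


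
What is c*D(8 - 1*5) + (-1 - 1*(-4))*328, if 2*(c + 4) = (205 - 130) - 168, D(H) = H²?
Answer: 1059/2 ≈ 529.50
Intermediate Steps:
c = -101/2 (c = -4 + ((205 - 130) - 168)/2 = -4 + (75 - 168)/2 = -4 + (½)*(-93) = -4 - 93/2 = -101/2 ≈ -50.500)
c*D(8 - 1*5) + (-1 - 1*(-4))*328 = -101*(8 - 1*5)²/2 + (-1 - 1*(-4))*328 = -101*(8 - 5)²/2 + (-1 + 4)*328 = -101/2*3² + 3*328 = -101/2*9 + 984 = -909/2 + 984 = 1059/2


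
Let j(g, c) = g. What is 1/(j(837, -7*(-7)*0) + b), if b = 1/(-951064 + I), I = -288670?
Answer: 1239734/1037657357 ≈ 0.0011947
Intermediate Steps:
b = -1/1239734 (b = 1/(-951064 - 288670) = 1/(-1239734) = -1/1239734 ≈ -8.0662e-7)
1/(j(837, -7*(-7)*0) + b) = 1/(837 - 1/1239734) = 1/(1037657357/1239734) = 1239734/1037657357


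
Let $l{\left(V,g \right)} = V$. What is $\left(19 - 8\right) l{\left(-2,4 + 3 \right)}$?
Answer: $-22$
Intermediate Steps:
$\left(19 - 8\right) l{\left(-2,4 + 3 \right)} = \left(19 - 8\right) \left(-2\right) = 11 \left(-2\right) = -22$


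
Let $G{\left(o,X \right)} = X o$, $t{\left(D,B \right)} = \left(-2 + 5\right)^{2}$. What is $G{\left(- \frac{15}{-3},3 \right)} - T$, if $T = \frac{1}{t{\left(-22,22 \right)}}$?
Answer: $\frac{134}{9} \approx 14.889$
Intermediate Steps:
$t{\left(D,B \right)} = 9$ ($t{\left(D,B \right)} = 3^{2} = 9$)
$T = \frac{1}{9} \approx 0.11111$
$G{\left(- \frac{15}{-3},3 \right)} - T = 3 \left(- \frac{15}{-3}\right) - \frac{1}{9} = 3 \left(\left(-15\right) \left(- \frac{1}{3}\right)\right) - \frac{1}{9} = 3 \cdot 5 - \frac{1}{9} = 15 - \frac{1}{9} = \frac{134}{9}$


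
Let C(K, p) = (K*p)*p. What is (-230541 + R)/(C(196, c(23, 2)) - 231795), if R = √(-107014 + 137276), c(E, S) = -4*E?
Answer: -230541/1427149 + √30262/1427149 ≈ -0.16142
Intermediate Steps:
C(K, p) = K*p²
R = √30262 ≈ 173.96
(-230541 + R)/(C(196, c(23, 2)) - 231795) = (-230541 + √30262)/(196*(-4*23)² - 231795) = (-230541 + √30262)/(196*(-92)² - 231795) = (-230541 + √30262)/(196*8464 - 231795) = (-230541 + √30262)/(1658944 - 231795) = (-230541 + √30262)/1427149 = (-230541 + √30262)*(1/1427149) = -230541/1427149 + √30262/1427149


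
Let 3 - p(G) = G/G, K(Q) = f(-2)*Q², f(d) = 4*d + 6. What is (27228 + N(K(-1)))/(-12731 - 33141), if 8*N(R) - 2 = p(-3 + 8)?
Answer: -54457/91744 ≈ -0.59358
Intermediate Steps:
f(d) = 6 + 4*d
K(Q) = -2*Q² (K(Q) = (6 + 4*(-2))*Q² = (6 - 8)*Q² = -2*Q²)
p(G) = 2 (p(G) = 3 - G/G = 3 - 1*1 = 3 - 1 = 2)
N(R) = ½ (N(R) = ¼ + (⅛)*2 = ¼ + ¼ = ½)
(27228 + N(K(-1)))/(-12731 - 33141) = (27228 + ½)/(-12731 - 33141) = (54457/2)/(-45872) = (54457/2)*(-1/45872) = -54457/91744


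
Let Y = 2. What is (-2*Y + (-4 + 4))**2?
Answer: 16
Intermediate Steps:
(-2*Y + (-4 + 4))**2 = (-2*2 + (-4 + 4))**2 = (-4 + 0)**2 = (-4)**2 = 16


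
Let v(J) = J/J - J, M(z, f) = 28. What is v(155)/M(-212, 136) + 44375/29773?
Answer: -238753/59546 ≈ -4.0096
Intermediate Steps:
v(J) = 1 - J
v(155)/M(-212, 136) + 44375/29773 = (1 - 1*155)/28 + 44375/29773 = (1 - 155)*(1/28) + 44375*(1/29773) = -154*1/28 + 44375/29773 = -11/2 + 44375/29773 = -238753/59546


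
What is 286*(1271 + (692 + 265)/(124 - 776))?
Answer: 118366105/326 ≈ 3.6309e+5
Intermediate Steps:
286*(1271 + (692 + 265)/(124 - 776)) = 286*(1271 + 957/(-652)) = 286*(1271 + 957*(-1/652)) = 286*(1271 - 957/652) = 286*(827735/652) = 118366105/326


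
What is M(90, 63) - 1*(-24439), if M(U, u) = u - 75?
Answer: 24427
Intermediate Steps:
M(U, u) = -75 + u
M(90, 63) - 1*(-24439) = (-75 + 63) - 1*(-24439) = -12 + 24439 = 24427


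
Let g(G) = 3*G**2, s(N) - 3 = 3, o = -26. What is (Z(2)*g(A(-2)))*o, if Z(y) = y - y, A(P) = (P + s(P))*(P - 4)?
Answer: 0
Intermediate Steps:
s(N) = 6 (s(N) = 3 + 3 = 6)
A(P) = (-4 + P)*(6 + P) (A(P) = (P + 6)*(P - 4) = (6 + P)*(-4 + P) = (-4 + P)*(6 + P))
Z(y) = 0
(Z(2)*g(A(-2)))*o = (0*(3*(-24 + (-2)**2 + 2*(-2))**2))*(-26) = (0*(3*(-24 + 4 - 4)**2))*(-26) = (0*(3*(-24)**2))*(-26) = (0*(3*576))*(-26) = (0*1728)*(-26) = 0*(-26) = 0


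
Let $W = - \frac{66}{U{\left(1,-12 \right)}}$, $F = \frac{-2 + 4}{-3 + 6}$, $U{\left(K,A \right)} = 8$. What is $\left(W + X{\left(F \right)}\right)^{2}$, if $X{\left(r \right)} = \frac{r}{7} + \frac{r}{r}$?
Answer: $\frac{361201}{7056} \approx 51.191$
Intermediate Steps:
$F = \frac{2}{3} \approx 0.66667$
$W = - \frac{33}{4}$ ($W = - \frac{66}{8} = \left(-66\right) \frac{1}{8} = - \frac{33}{4} \approx -8.25$)
$X{\left(r \right)} = 1 + \frac{r}{7}$ ($X{\left(r \right)} = r \frac{1}{7} + 1 = \frac{r}{7} + 1 = 1 + \frac{r}{7}$)
$\left(W + X{\left(F \right)}\right)^{2} = \left(- \frac{33}{4} + \left(1 + \frac{1}{7} \cdot \frac{2}{3}\right)\right)^{2} = \left(- \frac{33}{4} + \left(1 + \frac{2}{21}\right)\right)^{2} = \left(- \frac{33}{4} + \frac{23}{21}\right)^{2} = \left(- \frac{601}{84}\right)^{2} = \frac{361201}{7056}$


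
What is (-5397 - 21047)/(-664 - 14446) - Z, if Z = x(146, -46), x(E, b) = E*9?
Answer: -9914048/7555 ≈ -1312.3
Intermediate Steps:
x(E, b) = 9*E
Z = 1314 (Z = 9*146 = 1314)
(-5397 - 21047)/(-664 - 14446) - Z = (-5397 - 21047)/(-664 - 14446) - 1*1314 = -26444/(-15110) - 1314 = -26444*(-1/15110) - 1314 = 13222/7555 - 1314 = -9914048/7555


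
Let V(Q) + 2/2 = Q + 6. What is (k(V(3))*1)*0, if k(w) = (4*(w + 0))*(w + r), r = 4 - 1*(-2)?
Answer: 0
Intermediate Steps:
V(Q) = 5 + Q (V(Q) = -1 + (Q + 6) = -1 + (6 + Q) = 5 + Q)
r = 6 (r = 4 + 2 = 6)
k(w) = 4*w*(6 + w) (k(w) = (4*(w + 0))*(w + 6) = (4*w)*(6 + w) = 4*w*(6 + w))
(k(V(3))*1)*0 = ((4*(5 + 3)*(6 + (5 + 3)))*1)*0 = ((4*8*(6 + 8))*1)*0 = ((4*8*14)*1)*0 = (448*1)*0 = 448*0 = 0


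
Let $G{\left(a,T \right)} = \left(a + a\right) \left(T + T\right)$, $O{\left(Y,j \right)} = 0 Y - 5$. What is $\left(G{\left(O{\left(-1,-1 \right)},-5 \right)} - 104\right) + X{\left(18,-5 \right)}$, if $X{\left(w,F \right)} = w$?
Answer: $14$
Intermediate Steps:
$O{\left(Y,j \right)} = -5$ ($O{\left(Y,j \right)} = 0 - 5 = -5$)
$G{\left(a,T \right)} = 4 T a$ ($G{\left(a,T \right)} = 2 a 2 T = 4 T a$)
$\left(G{\left(O{\left(-1,-1 \right)},-5 \right)} - 104\right) + X{\left(18,-5 \right)} = \left(4 \left(-5\right) \left(-5\right) - 104\right) + 18 = \left(100 + \left(-153 + 49\right)\right) + 18 = \left(100 - 104\right) + 18 = -4 + 18 = 14$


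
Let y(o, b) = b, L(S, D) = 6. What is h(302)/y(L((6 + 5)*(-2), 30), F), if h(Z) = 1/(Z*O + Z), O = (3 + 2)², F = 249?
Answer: 1/1955148 ≈ 5.1147e-7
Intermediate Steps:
O = 25 (O = 5² = 25)
h(Z) = 1/(26*Z) (h(Z) = 1/(Z*25 + Z) = 1/(25*Z + Z) = 1/(26*Z))
h(302)/y(L((6 + 5)*(-2), 30), F) = ((1/26)/302)/249 = ((1/26)*(1/302))*(1/249) = (1/7852)*(1/249) = 1/1955148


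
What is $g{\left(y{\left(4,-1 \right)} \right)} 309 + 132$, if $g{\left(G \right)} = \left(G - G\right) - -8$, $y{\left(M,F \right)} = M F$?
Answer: $2604$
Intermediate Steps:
$y{\left(M,F \right)} = F M$
$g{\left(G \right)} = 8$ ($g{\left(G \right)} = 0 + 8 = 8$)
$g{\left(y{\left(4,-1 \right)} \right)} 309 + 132 = 8 \cdot 309 + 132 = 2472 + 132 = 2604$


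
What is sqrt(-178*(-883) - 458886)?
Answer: 4*I*sqrt(18857) ≈ 549.28*I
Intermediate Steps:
sqrt(-178*(-883) - 458886) = sqrt(157174 - 458886) = sqrt(-301712) = 4*I*sqrt(18857)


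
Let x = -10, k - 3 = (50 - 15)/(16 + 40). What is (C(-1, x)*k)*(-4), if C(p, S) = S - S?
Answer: 0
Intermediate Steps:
k = 29/8 (k = 3 + (50 - 15)/(16 + 40) = 3 + 35/56 = 3 + 35*(1/56) = 3 + 5/8 = 29/8 ≈ 3.6250)
C(p, S) = 0
(C(-1, x)*k)*(-4) = (0*(29/8))*(-4) = 0*(-4) = 0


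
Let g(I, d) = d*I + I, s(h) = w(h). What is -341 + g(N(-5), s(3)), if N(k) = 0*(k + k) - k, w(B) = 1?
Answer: -331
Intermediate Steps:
s(h) = 1
N(k) = -k (N(k) = 0*(2*k) - k = 0 - k = -k)
g(I, d) = I + I*d (g(I, d) = I*d + I = I + I*d)
-341 + g(N(-5), s(3)) = -341 + (-1*(-5))*(1 + 1) = -341 + 5*2 = -341 + 10 = -331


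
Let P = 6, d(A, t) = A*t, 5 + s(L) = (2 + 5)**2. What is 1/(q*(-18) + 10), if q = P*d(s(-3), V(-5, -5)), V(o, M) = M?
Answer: 1/23770 ≈ 4.2070e-5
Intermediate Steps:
s(L) = 44 (s(L) = -5 + (2 + 5)**2 = -5 + 7**2 = -5 + 49 = 44)
q = -1320 (q = 6*(44*(-5)) = 6*(-220) = -1320)
1/(q*(-18) + 10) = 1/(-1320*(-18) + 10) = 1/(23760 + 10) = 1/23770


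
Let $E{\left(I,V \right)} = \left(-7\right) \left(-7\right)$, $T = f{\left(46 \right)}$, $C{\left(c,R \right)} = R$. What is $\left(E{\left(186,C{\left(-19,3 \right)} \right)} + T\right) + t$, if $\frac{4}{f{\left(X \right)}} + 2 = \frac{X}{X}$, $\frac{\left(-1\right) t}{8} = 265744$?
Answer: $-2125907$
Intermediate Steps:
$t = -2125952$ ($t = \left(-8\right) 265744 = -2125952$)
$f{\left(X \right)} = -4$ ($f{\left(X \right)} = \frac{4}{-2 + \frac{X}{X}} = \frac{4}{-2 + 1} = \frac{4}{-1} = 4 \left(-1\right) = -4$)
$T = -4$
$E{\left(I,V \right)} = 49$
$\left(E{\left(186,C{\left(-19,3 \right)} \right)} + T\right) + t = \left(49 - 4\right) - 2125952 = 45 - 2125952 = -2125907$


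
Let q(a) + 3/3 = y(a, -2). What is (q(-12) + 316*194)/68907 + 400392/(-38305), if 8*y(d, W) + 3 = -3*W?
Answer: -201932686117/21115861080 ≈ -9.5631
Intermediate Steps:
y(d, W) = -3/8 - 3*W/8 (y(d, W) = -3/8 + (-3*W)/8 = -3/8 - 3*W/8)
q(a) = -5/8 (q(a) = -1 + (-3/8 - 3/8*(-2)) = -1 + (-3/8 + 3/4) = -1 + 3/8 = -5/8)
(q(-12) + 316*194)/68907 + 400392/(-38305) = (-5/8 + 316*194)/68907 + 400392/(-38305) = (-5/8 + 61304)*(1/68907) + 400392*(-1/38305) = (490427/8)*(1/68907) - 400392/38305 = 490427/551256 - 400392/38305 = -201932686117/21115861080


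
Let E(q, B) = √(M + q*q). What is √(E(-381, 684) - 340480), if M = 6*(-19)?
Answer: √(-340480 + √145047) ≈ 583.18*I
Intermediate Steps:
M = -114
E(q, B) = √(-114 + q²) (E(q, B) = √(-114 + q*q) = √(-114 + q²))
√(E(-381, 684) - 340480) = √(√(-114 + (-381)²) - 340480) = √(√(-114 + 145161) - 340480) = √(√145047 - 340480) = √(-340480 + √145047)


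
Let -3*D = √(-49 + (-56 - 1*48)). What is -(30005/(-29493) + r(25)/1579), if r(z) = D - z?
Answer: 48115220/46569447 + I*√17/1579 ≈ 1.0332 + 0.0026112*I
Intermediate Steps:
D = -I*√17 (D = -√(-49 + (-56 - 1*48))/3 = -√(-49 + (-56 - 48))/3 = -√(-49 - 104)/3 = -I*√17 ≈ -4.1231*I)
r(z) = -z - I*√17 (r(z) = -I*√17 - z = -z - I*√17)
-(30005/(-29493) + r(25)/1579) = -(30005/(-29493) + (-1*25 - I*√17)/1579) = -(30005*(-1/29493) + (-25 - I*√17)*(1/1579)) = -(-30005/29493 + (-25/1579 - I*√17/1579)) = -(-48115220/46569447 - I*√17/1579) = 48115220/46569447 + I*√17/1579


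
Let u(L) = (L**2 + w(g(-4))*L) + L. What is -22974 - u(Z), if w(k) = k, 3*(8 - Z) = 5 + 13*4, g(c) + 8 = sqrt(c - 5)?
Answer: -23172 + 33*I ≈ -23172.0 + 33.0*I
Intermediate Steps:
g(c) = -8 + sqrt(-5 + c) (g(c) = -8 + sqrt(c - 5) = -8 + sqrt(-5 + c))
Z = -11 (Z = 8 - (5 + 13*4)/3 = 8 - (5 + 52)/3 = 8 - 1/3*57 = 8 - 19 = -11)
u(L) = L + L**2 + L*(-8 + 3*I) (u(L) = (L**2 + (-8 + sqrt(-5 - 4))*L) + L = (L**2 + (-8 + sqrt(-9))*L) + L = (L**2 + (-8 + 3*I)*L) + L = (L**2 + L*(-8 + 3*I)) + L = L + L**2 + L*(-8 + 3*I))
-22974 - u(Z) = -22974 - (-11)*(-7 - 11 + 3*I) = -22974 - (-11)*(-18 + 3*I) = -22974 - (198 - 33*I) = -22974 + (-198 + 33*I) = -23172 + 33*I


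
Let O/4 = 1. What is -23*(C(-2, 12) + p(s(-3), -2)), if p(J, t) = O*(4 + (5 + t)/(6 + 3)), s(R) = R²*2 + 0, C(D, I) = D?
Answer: -1058/3 ≈ -352.67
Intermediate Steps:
O = 4 (O = 4*1 = 4)
s(R) = 2*R² (s(R) = 2*R² + 0 = 2*R²)
p(J, t) = 164/9 + 4*t/9 (p(J, t) = 4*(4 + (5 + t)/(6 + 3)) = 4*(4 + (5 + t)/9) = 4*(4 + (5 + t)*(⅑)) = 4*(4 + (5/9 + t/9)) = 4*(41/9 + t/9) = 164/9 + 4*t/9)
-23*(C(-2, 12) + p(s(-3), -2)) = -23*(-2 + (164/9 + (4/9)*(-2))) = -23*(-2 + (164/9 - 8/9)) = -23*(-2 + 52/3) = -23*46/3 = -1058/3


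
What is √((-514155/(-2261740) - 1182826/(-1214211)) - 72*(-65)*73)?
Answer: √25765817368741297900196920113/274622958714 ≈ 584.50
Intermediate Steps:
√((-514155/(-2261740) - 1182826/(-1214211)) - 72*(-65)*73) = √((-514155*(-1/2261740) - 1182826*(-1/1214211)) + 4680*73) = √((102831/452348 + 1182826/1214211) + 341640) = √(659907506789/549245917428 + 341640) = √(187645035137608709/549245917428) = √25765817368741297900196920113/274622958714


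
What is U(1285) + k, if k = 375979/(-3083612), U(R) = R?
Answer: 3962065441/3083612 ≈ 1284.9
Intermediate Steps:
k = -375979/3083612 (k = 375979*(-1/3083612) = -375979/3083612 ≈ -0.12193)
U(1285) + k = 1285 - 375979/3083612 = 3962065441/3083612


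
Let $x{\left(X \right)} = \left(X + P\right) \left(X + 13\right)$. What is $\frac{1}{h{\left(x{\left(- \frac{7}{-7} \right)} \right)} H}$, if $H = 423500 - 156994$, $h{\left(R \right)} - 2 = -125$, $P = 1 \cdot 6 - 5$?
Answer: $- \frac{1}{32780238} \approx -3.0506 \cdot 10^{-8}$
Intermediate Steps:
$P = 1$ ($P = 6 - 5 = 1$)
$x{\left(X \right)} = \left(1 + X\right) \left(13 + X\right)$ ($x{\left(X \right)} = \left(X + 1\right) \left(X + 13\right) = \left(1 + X\right) \left(13 + X\right)$)
$h{\left(R \right)} = -123$ ($h{\left(R \right)} = 2 - 125 = -123$)
$H = 266506$
$\frac{1}{h{\left(x{\left(- \frac{7}{-7} \right)} \right)} H} = \frac{1}{\left(-123\right) 266506} = \left(- \frac{1}{123}\right) \frac{1}{266506} = - \frac{1}{32780238}$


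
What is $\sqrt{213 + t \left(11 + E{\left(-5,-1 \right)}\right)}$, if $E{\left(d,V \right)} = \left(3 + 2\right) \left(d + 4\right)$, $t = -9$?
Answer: $\sqrt{159} \approx 12.61$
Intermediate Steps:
$E{\left(d,V \right)} = 20 + 5 d$ ($E{\left(d,V \right)} = 5 \left(4 + d\right) = 20 + 5 d$)
$\sqrt{213 + t \left(11 + E{\left(-5,-1 \right)}\right)} = \sqrt{213 - 9 \left(11 + \left(20 + 5 \left(-5\right)\right)\right)} = \sqrt{213 - 9 \left(11 + \left(20 - 25\right)\right)} = \sqrt{213 - 9 \left(11 - 5\right)} = \sqrt{213 - 54} = \sqrt{159}$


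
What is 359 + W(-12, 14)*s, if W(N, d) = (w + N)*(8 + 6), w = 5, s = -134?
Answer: 13491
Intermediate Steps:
W(N, d) = 70 + 14*N (W(N, d) = (5 + N)*(8 + 6) = (5 + N)*14 = 70 + 14*N)
359 + W(-12, 14)*s = 359 + (70 + 14*(-12))*(-134) = 359 + (70 - 168)*(-134) = 359 - 98*(-134) = 359 + 13132 = 13491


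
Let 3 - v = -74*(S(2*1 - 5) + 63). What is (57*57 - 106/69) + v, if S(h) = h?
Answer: 530642/69 ≈ 7690.5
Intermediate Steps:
v = 4443 (v = 3 - (-74)*((2*1 - 5) + 63) = 3 - (-74)*((2 - 5) + 63) = 3 - (-74)*(-3 + 63) = 3 - (-74)*60 = 3 - 1*(-4440) = 3 + 4440 = 4443)
(57*57 - 106/69) + v = (57*57 - 106/69) + 4443 = (3249 - 106*1/69) + 4443 = (3249 - 106/69) + 4443 = 224075/69 + 4443 = 530642/69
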